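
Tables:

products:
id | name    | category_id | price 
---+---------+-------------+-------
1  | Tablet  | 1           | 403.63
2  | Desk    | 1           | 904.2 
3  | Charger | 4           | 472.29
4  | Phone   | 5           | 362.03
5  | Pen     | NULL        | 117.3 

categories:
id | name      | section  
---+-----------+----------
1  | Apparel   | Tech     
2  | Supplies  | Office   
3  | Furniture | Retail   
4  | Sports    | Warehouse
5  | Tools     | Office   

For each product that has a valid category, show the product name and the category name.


INNER JOIN keeps only products rows whose category_id matches an id in categories. Walk through each product:
  - product 1 (Tablet): category_id=1 -> matches Apparel
  - product 2 (Desk): category_id=1 -> matches Apparel
  - product 3 (Charger): category_id=4 -> matches Sports
  - product 4 (Phone): category_id=5 -> matches Tools
  - product 5 (Pen): category_id=NULL, no match -> dropped
So 1 of 5 rows is dropped.

SQL:
SELECT a.name, b.name AS category
FROM products a
INNER JOIN categories b ON a.category_id = b.id

Result:
name    | category
--------+---------
Tablet  | Apparel 
Desk    | Apparel 
Charger | Sports  
Phone   | Tools   


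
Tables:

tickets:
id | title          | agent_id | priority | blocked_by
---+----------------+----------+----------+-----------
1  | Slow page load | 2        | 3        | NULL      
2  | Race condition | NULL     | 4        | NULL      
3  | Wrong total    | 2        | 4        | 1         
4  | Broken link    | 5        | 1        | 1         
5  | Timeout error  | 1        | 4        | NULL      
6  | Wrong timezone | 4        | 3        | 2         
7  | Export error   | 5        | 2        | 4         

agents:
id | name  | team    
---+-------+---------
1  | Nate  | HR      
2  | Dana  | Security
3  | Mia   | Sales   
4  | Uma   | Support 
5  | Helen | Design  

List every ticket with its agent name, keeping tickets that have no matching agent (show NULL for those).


LEFT JOIN keeps every row from tickets (the left table); where agent_id has no match in agents, the agent columns become NULL. Walk through each ticket:
  - ticket 1 (Slow page load): agent_id=2 -> matches Dana
  - ticket 2 (Race condition): agent_id=NULL, no match -> kept with NULL
  - ticket 3 (Wrong total): agent_id=2 -> matches Dana
  - ticket 4 (Broken link): agent_id=5 -> matches Helen
  - ticket 5 (Timeout error): agent_id=1 -> matches Nate
  - ticket 6 (Wrong timezone): agent_id=4 -> matches Uma
  - ticket 7 (Export error): agent_id=5 -> matches Helen
All 7 rows appear; 1 has NULL agent.

SQL:
SELECT a.title, b.name AS agent
FROM tickets a
LEFT JOIN agents b ON a.agent_id = b.id

Result:
title          | agent
---------------+------
Slow page load | Dana 
Race condition | NULL 
Wrong total    | Dana 
Broken link    | Helen
Timeout error  | Nate 
Wrong timezone | Uma  
Export error   | Helen


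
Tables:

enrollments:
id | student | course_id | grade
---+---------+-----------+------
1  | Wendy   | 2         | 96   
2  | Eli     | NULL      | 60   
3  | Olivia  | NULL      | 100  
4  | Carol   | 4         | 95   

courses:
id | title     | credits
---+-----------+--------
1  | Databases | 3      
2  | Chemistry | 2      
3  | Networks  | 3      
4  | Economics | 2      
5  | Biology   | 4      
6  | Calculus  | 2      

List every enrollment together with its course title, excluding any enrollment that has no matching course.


INNER JOIN keeps only enrollments rows whose course_id matches an id in courses. Walk through each enrollment:
  - enrollment 1 (Wendy): course_id=2 -> matches Chemistry
  - enrollment 2 (Eli): course_id=NULL, no match -> dropped
  - enrollment 3 (Olivia): course_id=NULL, no match -> dropped
  - enrollment 4 (Carol): course_id=4 -> matches Economics
So 2 of 4 rows are dropped.

SQL:
SELECT a.student, b.title AS course
FROM enrollments a
INNER JOIN courses b ON a.course_id = b.id

Result:
student | course   
--------+----------
Wendy   | Chemistry
Carol   | Economics


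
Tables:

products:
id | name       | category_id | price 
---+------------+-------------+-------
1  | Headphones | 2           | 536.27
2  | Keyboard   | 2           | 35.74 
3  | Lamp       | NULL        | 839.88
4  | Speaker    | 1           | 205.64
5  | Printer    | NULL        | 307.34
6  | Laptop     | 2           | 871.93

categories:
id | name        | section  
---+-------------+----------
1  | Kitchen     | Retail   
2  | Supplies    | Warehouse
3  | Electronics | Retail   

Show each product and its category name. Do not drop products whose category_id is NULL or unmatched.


LEFT JOIN keeps every row from products (the left table); where category_id has no match in categories, the category columns become NULL. Walk through each product:
  - product 1 (Headphones): category_id=2 -> matches Supplies
  - product 2 (Keyboard): category_id=2 -> matches Supplies
  - product 3 (Lamp): category_id=NULL, no match -> kept with NULL
  - product 4 (Speaker): category_id=1 -> matches Kitchen
  - product 5 (Printer): category_id=NULL, no match -> kept with NULL
  - product 6 (Laptop): category_id=2 -> matches Supplies
All 6 rows appear; 2 have NULL category.

SQL:
SELECT a.name, b.name AS category
FROM products a
LEFT JOIN categories b ON a.category_id = b.id

Result:
name       | category
-----------+---------
Headphones | Supplies
Keyboard   | Supplies
Lamp       | NULL    
Speaker    | Kitchen 
Printer    | NULL    
Laptop     | Supplies


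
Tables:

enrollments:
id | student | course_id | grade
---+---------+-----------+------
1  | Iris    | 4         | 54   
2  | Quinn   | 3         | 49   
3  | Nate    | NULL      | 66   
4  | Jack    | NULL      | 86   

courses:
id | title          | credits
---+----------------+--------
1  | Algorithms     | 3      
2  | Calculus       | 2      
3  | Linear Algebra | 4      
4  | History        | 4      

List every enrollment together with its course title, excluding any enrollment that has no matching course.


INNER JOIN keeps only enrollments rows whose course_id matches an id in courses. Walk through each enrollment:
  - enrollment 1 (Iris): course_id=4 -> matches History
  - enrollment 2 (Quinn): course_id=3 -> matches Linear Algebra
  - enrollment 3 (Nate): course_id=NULL, no match -> dropped
  - enrollment 4 (Jack): course_id=NULL, no match -> dropped
So 2 of 4 rows are dropped.

SQL:
SELECT a.student, b.title AS course
FROM enrollments a
INNER JOIN courses b ON a.course_id = b.id

Result:
student | course        
--------+---------------
Iris    | History       
Quinn   | Linear Algebra


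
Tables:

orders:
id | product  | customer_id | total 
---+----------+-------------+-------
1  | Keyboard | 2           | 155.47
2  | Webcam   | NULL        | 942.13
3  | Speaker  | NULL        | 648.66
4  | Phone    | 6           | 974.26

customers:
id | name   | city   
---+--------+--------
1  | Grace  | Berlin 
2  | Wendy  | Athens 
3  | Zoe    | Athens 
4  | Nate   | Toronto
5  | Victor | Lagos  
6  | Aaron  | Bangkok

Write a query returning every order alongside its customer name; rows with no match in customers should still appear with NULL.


LEFT JOIN keeps every row from orders (the left table); where customer_id has no match in customers, the customer columns become NULL. Walk through each order:
  - order 1 (Keyboard): customer_id=2 -> matches Wendy
  - order 2 (Webcam): customer_id=NULL, no match -> kept with NULL
  - order 3 (Speaker): customer_id=NULL, no match -> kept with NULL
  - order 4 (Phone): customer_id=6 -> matches Aaron
All 4 rows appear; 2 have NULL customer.

SQL:
SELECT a.product, b.name AS customer
FROM orders a
LEFT JOIN customers b ON a.customer_id = b.id

Result:
product  | customer
---------+---------
Keyboard | Wendy   
Webcam   | NULL    
Speaker  | NULL    
Phone    | Aaron   


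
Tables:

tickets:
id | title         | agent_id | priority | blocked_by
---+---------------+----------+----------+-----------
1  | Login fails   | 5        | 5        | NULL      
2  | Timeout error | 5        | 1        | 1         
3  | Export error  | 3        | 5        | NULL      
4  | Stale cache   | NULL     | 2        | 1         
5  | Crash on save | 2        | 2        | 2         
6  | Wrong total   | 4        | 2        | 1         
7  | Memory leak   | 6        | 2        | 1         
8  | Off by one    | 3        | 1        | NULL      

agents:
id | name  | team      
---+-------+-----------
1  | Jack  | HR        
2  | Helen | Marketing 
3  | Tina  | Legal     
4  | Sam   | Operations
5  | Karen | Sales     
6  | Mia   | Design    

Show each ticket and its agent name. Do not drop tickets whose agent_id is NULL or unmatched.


LEFT JOIN keeps every row from tickets (the left table); where agent_id has no match in agents, the agent columns become NULL. Walk through each ticket:
  - ticket 1 (Login fails): agent_id=5 -> matches Karen
  - ticket 2 (Timeout error): agent_id=5 -> matches Karen
  - ticket 3 (Export error): agent_id=3 -> matches Tina
  - ticket 4 (Stale cache): agent_id=NULL, no match -> kept with NULL
  - ticket 5 (Crash on save): agent_id=2 -> matches Helen
  - ticket 6 (Wrong total): agent_id=4 -> matches Sam
  - ticket 7 (Memory leak): agent_id=6 -> matches Mia
  - ticket 8 (Off by one): agent_id=3 -> matches Tina
All 8 rows appear; 1 has NULL agent.

SQL:
SELECT a.title, b.name AS agent
FROM tickets a
LEFT JOIN agents b ON a.agent_id = b.id

Result:
title         | agent
--------------+------
Login fails   | Karen
Timeout error | Karen
Export error  | Tina 
Stale cache   | NULL 
Crash on save | Helen
Wrong total   | Sam  
Memory leak   | Mia  
Off by one    | Tina 


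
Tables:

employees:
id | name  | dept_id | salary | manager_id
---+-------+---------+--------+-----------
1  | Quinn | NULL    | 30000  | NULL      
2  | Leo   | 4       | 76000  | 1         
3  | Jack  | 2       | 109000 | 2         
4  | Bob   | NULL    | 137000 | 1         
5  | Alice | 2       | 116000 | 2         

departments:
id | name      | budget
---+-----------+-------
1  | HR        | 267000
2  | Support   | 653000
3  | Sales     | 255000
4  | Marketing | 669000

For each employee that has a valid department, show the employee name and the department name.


INNER JOIN keeps only employees rows whose dept_id matches an id in departments. Walk through each employee:
  - employee 1 (Quinn): dept_id=NULL, no match -> dropped
  - employee 2 (Leo): dept_id=4 -> matches Marketing
  - employee 3 (Jack): dept_id=2 -> matches Support
  - employee 4 (Bob): dept_id=NULL, no match -> dropped
  - employee 5 (Alice): dept_id=2 -> matches Support
So 2 of 5 rows are dropped.

SQL:
SELECT a.name, b.name AS department
FROM employees a
INNER JOIN departments b ON a.dept_id = b.id

Result:
name  | department
------+-----------
Leo   | Marketing 
Jack  | Support   
Alice | Support   


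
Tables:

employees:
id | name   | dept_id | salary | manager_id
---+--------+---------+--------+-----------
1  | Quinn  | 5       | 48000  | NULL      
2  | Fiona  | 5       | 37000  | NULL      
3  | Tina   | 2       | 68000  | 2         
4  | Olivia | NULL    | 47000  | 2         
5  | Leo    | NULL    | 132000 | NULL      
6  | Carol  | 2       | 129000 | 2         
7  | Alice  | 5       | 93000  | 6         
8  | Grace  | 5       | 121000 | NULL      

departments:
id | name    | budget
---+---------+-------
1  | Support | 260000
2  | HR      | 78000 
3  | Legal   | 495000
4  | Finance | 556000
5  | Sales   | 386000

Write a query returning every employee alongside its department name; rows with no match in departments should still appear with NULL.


LEFT JOIN keeps every row from employees (the left table); where dept_id has no match in departments, the department columns become NULL. Walk through each employee:
  - employee 1 (Quinn): dept_id=5 -> matches Sales
  - employee 2 (Fiona): dept_id=5 -> matches Sales
  - employee 3 (Tina): dept_id=2 -> matches HR
  - employee 4 (Olivia): dept_id=NULL, no match -> kept with NULL
  - employee 5 (Leo): dept_id=NULL, no match -> kept with NULL
  - employee 6 (Carol): dept_id=2 -> matches HR
  - employee 7 (Alice): dept_id=5 -> matches Sales
  - employee 8 (Grace): dept_id=5 -> matches Sales
All 8 rows appear; 2 have NULL department.

SQL:
SELECT a.name, b.name AS department
FROM employees a
LEFT JOIN departments b ON a.dept_id = b.id

Result:
name   | department
-------+-----------
Quinn  | Sales     
Fiona  | Sales     
Tina   | HR        
Olivia | NULL      
Leo    | NULL      
Carol  | HR        
Alice  | Sales     
Grace  | Sales     


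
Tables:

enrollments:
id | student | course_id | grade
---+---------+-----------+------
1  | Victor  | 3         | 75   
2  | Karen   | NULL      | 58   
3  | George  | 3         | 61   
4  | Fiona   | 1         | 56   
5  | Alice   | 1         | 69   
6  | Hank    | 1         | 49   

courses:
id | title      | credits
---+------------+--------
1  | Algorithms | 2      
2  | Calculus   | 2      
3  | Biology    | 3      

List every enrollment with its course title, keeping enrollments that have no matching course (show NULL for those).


LEFT JOIN keeps every row from enrollments (the left table); where course_id has no match in courses, the course columns become NULL. Walk through each enrollment:
  - enrollment 1 (Victor): course_id=3 -> matches Biology
  - enrollment 2 (Karen): course_id=NULL, no match -> kept with NULL
  - enrollment 3 (George): course_id=3 -> matches Biology
  - enrollment 4 (Fiona): course_id=1 -> matches Algorithms
  - enrollment 5 (Alice): course_id=1 -> matches Algorithms
  - enrollment 6 (Hank): course_id=1 -> matches Algorithms
All 6 rows appear; 1 has NULL course.

SQL:
SELECT a.student, b.title AS course
FROM enrollments a
LEFT JOIN courses b ON a.course_id = b.id

Result:
student | course    
--------+-----------
Victor  | Biology   
Karen   | NULL      
George  | Biology   
Fiona   | Algorithms
Alice   | Algorithms
Hank    | Algorithms


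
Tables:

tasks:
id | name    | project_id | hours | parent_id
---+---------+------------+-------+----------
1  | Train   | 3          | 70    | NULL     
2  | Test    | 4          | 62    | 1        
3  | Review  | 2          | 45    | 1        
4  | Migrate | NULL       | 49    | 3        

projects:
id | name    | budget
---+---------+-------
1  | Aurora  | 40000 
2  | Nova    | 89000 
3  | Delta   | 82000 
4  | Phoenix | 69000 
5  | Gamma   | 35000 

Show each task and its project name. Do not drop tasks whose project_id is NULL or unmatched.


LEFT JOIN keeps every row from tasks (the left table); where project_id has no match in projects, the project columns become NULL. Walk through each task:
  - task 1 (Train): project_id=3 -> matches Delta
  - task 2 (Test): project_id=4 -> matches Phoenix
  - task 3 (Review): project_id=2 -> matches Nova
  - task 4 (Migrate): project_id=NULL, no match -> kept with NULL
All 4 rows appear; 1 has NULL project.

SQL:
SELECT a.name, b.name AS project
FROM tasks a
LEFT JOIN projects b ON a.project_id = b.id

Result:
name    | project
--------+--------
Train   | Delta  
Test    | Phoenix
Review  | Nova   
Migrate | NULL   


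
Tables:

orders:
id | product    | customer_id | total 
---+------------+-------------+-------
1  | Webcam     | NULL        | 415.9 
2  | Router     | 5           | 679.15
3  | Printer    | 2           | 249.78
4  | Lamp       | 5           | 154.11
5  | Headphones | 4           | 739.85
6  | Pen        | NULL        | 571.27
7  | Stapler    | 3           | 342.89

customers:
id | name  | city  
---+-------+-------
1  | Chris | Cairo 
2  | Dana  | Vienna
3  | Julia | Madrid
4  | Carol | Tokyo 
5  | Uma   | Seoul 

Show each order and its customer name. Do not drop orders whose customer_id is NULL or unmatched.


LEFT JOIN keeps every row from orders (the left table); where customer_id has no match in customers, the customer columns become NULL. Walk through each order:
  - order 1 (Webcam): customer_id=NULL, no match -> kept with NULL
  - order 2 (Router): customer_id=5 -> matches Uma
  - order 3 (Printer): customer_id=2 -> matches Dana
  - order 4 (Lamp): customer_id=5 -> matches Uma
  - order 5 (Headphones): customer_id=4 -> matches Carol
  - order 6 (Pen): customer_id=NULL, no match -> kept with NULL
  - order 7 (Stapler): customer_id=3 -> matches Julia
All 7 rows appear; 2 have NULL customer.

SQL:
SELECT a.product, b.name AS customer
FROM orders a
LEFT JOIN customers b ON a.customer_id = b.id

Result:
product    | customer
-----------+---------
Webcam     | NULL    
Router     | Uma     
Printer    | Dana    
Lamp       | Uma     
Headphones | Carol   
Pen        | NULL    
Stapler    | Julia   


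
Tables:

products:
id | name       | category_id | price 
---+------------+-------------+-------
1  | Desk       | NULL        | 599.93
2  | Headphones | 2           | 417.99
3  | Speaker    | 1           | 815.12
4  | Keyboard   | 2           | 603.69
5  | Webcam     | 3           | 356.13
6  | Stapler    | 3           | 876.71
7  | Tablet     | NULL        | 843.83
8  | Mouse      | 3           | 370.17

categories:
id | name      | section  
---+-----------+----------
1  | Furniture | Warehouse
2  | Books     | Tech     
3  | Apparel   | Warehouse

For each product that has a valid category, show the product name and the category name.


INNER JOIN keeps only products rows whose category_id matches an id in categories. Walk through each product:
  - product 1 (Desk): category_id=NULL, no match -> dropped
  - product 2 (Headphones): category_id=2 -> matches Books
  - product 3 (Speaker): category_id=1 -> matches Furniture
  - product 4 (Keyboard): category_id=2 -> matches Books
  - product 5 (Webcam): category_id=3 -> matches Apparel
  - product 6 (Stapler): category_id=3 -> matches Apparel
  - product 7 (Tablet): category_id=NULL, no match -> dropped
  - product 8 (Mouse): category_id=3 -> matches Apparel
So 2 of 8 rows are dropped.

SQL:
SELECT a.name, b.name AS category
FROM products a
INNER JOIN categories b ON a.category_id = b.id

Result:
name       | category 
-----------+----------
Headphones | Books    
Speaker    | Furniture
Keyboard   | Books    
Webcam     | Apparel  
Stapler    | Apparel  
Mouse      | Apparel  


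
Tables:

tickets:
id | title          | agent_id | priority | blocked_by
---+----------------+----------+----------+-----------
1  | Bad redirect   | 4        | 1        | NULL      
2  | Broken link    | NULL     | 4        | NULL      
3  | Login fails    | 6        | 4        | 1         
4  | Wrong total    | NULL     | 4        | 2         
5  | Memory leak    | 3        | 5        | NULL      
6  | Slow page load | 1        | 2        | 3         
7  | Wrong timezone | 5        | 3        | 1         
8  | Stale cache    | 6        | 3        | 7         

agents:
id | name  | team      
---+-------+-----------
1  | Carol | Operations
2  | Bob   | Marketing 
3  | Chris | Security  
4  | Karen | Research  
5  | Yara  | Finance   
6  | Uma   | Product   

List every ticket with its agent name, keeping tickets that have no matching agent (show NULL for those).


LEFT JOIN keeps every row from tickets (the left table); where agent_id has no match in agents, the agent columns become NULL. Walk through each ticket:
  - ticket 1 (Bad redirect): agent_id=4 -> matches Karen
  - ticket 2 (Broken link): agent_id=NULL, no match -> kept with NULL
  - ticket 3 (Login fails): agent_id=6 -> matches Uma
  - ticket 4 (Wrong total): agent_id=NULL, no match -> kept with NULL
  - ticket 5 (Memory leak): agent_id=3 -> matches Chris
  - ticket 6 (Slow page load): agent_id=1 -> matches Carol
  - ticket 7 (Wrong timezone): agent_id=5 -> matches Yara
  - ticket 8 (Stale cache): agent_id=6 -> matches Uma
All 8 rows appear; 2 have NULL agent.

SQL:
SELECT a.title, b.name AS agent
FROM tickets a
LEFT JOIN agents b ON a.agent_id = b.id

Result:
title          | agent
---------------+------
Bad redirect   | Karen
Broken link    | NULL 
Login fails    | Uma  
Wrong total    | NULL 
Memory leak    | Chris
Slow page load | Carol
Wrong timezone | Yara 
Stale cache    | Uma  


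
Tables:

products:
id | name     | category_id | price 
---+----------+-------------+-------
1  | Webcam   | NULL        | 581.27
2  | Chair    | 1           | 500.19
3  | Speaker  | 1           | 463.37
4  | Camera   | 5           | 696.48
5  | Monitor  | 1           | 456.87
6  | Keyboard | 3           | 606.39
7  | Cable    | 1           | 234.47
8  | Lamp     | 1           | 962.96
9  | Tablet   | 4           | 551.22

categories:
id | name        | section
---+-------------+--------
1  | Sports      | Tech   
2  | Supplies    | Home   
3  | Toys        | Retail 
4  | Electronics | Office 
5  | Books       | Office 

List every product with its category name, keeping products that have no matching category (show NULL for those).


LEFT JOIN keeps every row from products (the left table); where category_id has no match in categories, the category columns become NULL. Walk through each product:
  - product 1 (Webcam): category_id=NULL, no match -> kept with NULL
  - product 2 (Chair): category_id=1 -> matches Sports
  - product 3 (Speaker): category_id=1 -> matches Sports
  - product 4 (Camera): category_id=5 -> matches Books
  - product 5 (Monitor): category_id=1 -> matches Sports
  - product 6 (Keyboard): category_id=3 -> matches Toys
  - product 7 (Cable): category_id=1 -> matches Sports
  - product 8 (Lamp): category_id=1 -> matches Sports
  - product 9 (Tablet): category_id=4 -> matches Electronics
All 9 rows appear; 1 has NULL category.

SQL:
SELECT a.name, b.name AS category
FROM products a
LEFT JOIN categories b ON a.category_id = b.id

Result:
name     | category   
---------+------------
Webcam   | NULL       
Chair    | Sports     
Speaker  | Sports     
Camera   | Books      
Monitor  | Sports     
Keyboard | Toys       
Cable    | Sports     
Lamp     | Sports     
Tablet   | Electronics


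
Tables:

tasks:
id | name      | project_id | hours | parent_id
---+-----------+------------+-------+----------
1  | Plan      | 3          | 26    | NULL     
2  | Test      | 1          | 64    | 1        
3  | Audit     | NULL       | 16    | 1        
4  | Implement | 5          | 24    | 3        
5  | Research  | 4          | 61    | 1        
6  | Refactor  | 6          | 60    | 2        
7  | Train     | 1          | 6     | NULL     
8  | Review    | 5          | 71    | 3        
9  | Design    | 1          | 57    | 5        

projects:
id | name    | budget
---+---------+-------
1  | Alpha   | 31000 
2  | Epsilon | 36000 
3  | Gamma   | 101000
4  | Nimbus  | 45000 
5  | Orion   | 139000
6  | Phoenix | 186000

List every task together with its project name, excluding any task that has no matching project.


INNER JOIN keeps only tasks rows whose project_id matches an id in projects. Walk through each task:
  - task 1 (Plan): project_id=3 -> matches Gamma
  - task 2 (Test): project_id=1 -> matches Alpha
  - task 3 (Audit): project_id=NULL, no match -> dropped
  - task 4 (Implement): project_id=5 -> matches Orion
  - task 5 (Research): project_id=4 -> matches Nimbus
  - task 6 (Refactor): project_id=6 -> matches Phoenix
  - task 7 (Train): project_id=1 -> matches Alpha
  - task 8 (Review): project_id=5 -> matches Orion
  - task 9 (Design): project_id=1 -> matches Alpha
So 1 of 9 rows is dropped.

SQL:
SELECT a.name, b.name AS project
FROM tasks a
INNER JOIN projects b ON a.project_id = b.id

Result:
name      | project
----------+--------
Plan      | Gamma  
Test      | Alpha  
Implement | Orion  
Research  | Nimbus 
Refactor  | Phoenix
Train     | Alpha  
Review    | Orion  
Design    | Alpha  


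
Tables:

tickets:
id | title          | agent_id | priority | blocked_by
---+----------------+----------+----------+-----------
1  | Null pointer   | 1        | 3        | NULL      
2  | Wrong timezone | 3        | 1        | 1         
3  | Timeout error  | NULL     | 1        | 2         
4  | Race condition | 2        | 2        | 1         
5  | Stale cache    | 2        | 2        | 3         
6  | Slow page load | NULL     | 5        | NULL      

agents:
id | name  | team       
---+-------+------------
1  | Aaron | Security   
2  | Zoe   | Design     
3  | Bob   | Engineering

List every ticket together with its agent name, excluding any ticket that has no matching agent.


INNER JOIN keeps only tickets rows whose agent_id matches an id in agents. Walk through each ticket:
  - ticket 1 (Null pointer): agent_id=1 -> matches Aaron
  - ticket 2 (Wrong timezone): agent_id=3 -> matches Bob
  - ticket 3 (Timeout error): agent_id=NULL, no match -> dropped
  - ticket 4 (Race condition): agent_id=2 -> matches Zoe
  - ticket 5 (Stale cache): agent_id=2 -> matches Zoe
  - ticket 6 (Slow page load): agent_id=NULL, no match -> dropped
So 2 of 6 rows are dropped.

SQL:
SELECT a.title, b.name AS agent
FROM tickets a
INNER JOIN agents b ON a.agent_id = b.id

Result:
title          | agent
---------------+------
Null pointer   | Aaron
Wrong timezone | Bob  
Race condition | Zoe  
Stale cache    | Zoe  


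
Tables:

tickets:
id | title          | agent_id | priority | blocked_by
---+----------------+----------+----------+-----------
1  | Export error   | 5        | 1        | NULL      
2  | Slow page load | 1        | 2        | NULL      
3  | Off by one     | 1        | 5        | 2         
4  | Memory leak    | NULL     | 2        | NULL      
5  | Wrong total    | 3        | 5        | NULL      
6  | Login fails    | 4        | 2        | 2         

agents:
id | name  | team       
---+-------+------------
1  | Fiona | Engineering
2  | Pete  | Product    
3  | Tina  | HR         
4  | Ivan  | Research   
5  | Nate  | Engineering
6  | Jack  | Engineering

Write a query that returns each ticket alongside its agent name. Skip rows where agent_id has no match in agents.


INNER JOIN keeps only tickets rows whose agent_id matches an id in agents. Walk through each ticket:
  - ticket 1 (Export error): agent_id=5 -> matches Nate
  - ticket 2 (Slow page load): agent_id=1 -> matches Fiona
  - ticket 3 (Off by one): agent_id=1 -> matches Fiona
  - ticket 4 (Memory leak): agent_id=NULL, no match -> dropped
  - ticket 5 (Wrong total): agent_id=3 -> matches Tina
  - ticket 6 (Login fails): agent_id=4 -> matches Ivan
So 1 of 6 rows is dropped.

SQL:
SELECT a.title, b.name AS agent
FROM tickets a
INNER JOIN agents b ON a.agent_id = b.id

Result:
title          | agent
---------------+------
Export error   | Nate 
Slow page load | Fiona
Off by one     | Fiona
Wrong total    | Tina 
Login fails    | Ivan 


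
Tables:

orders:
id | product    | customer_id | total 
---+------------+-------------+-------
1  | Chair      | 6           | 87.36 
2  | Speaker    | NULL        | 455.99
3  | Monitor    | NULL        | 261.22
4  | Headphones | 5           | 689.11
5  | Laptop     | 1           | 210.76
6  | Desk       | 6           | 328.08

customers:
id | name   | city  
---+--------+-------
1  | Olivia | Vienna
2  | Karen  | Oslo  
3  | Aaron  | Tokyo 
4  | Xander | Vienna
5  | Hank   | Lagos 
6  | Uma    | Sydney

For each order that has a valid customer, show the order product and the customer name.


INNER JOIN keeps only orders rows whose customer_id matches an id in customers. Walk through each order:
  - order 1 (Chair): customer_id=6 -> matches Uma
  - order 2 (Speaker): customer_id=NULL, no match -> dropped
  - order 3 (Monitor): customer_id=NULL, no match -> dropped
  - order 4 (Headphones): customer_id=5 -> matches Hank
  - order 5 (Laptop): customer_id=1 -> matches Olivia
  - order 6 (Desk): customer_id=6 -> matches Uma
So 2 of 6 rows are dropped.

SQL:
SELECT a.product, b.name AS customer
FROM orders a
INNER JOIN customers b ON a.customer_id = b.id

Result:
product    | customer
-----------+---------
Chair      | Uma     
Headphones | Hank    
Laptop     | Olivia  
Desk       | Uma     


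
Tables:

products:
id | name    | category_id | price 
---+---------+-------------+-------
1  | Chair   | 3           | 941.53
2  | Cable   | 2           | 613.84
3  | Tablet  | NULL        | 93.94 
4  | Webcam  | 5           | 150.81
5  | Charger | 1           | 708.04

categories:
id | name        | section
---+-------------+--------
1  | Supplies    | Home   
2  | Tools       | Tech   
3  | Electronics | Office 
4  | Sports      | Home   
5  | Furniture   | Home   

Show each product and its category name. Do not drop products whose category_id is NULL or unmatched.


LEFT JOIN keeps every row from products (the left table); where category_id has no match in categories, the category columns become NULL. Walk through each product:
  - product 1 (Chair): category_id=3 -> matches Electronics
  - product 2 (Cable): category_id=2 -> matches Tools
  - product 3 (Tablet): category_id=NULL, no match -> kept with NULL
  - product 4 (Webcam): category_id=5 -> matches Furniture
  - product 5 (Charger): category_id=1 -> matches Supplies
All 5 rows appear; 1 has NULL category.

SQL:
SELECT a.name, b.name AS category
FROM products a
LEFT JOIN categories b ON a.category_id = b.id

Result:
name    | category   
--------+------------
Chair   | Electronics
Cable   | Tools      
Tablet  | NULL       
Webcam  | Furniture  
Charger | Supplies   


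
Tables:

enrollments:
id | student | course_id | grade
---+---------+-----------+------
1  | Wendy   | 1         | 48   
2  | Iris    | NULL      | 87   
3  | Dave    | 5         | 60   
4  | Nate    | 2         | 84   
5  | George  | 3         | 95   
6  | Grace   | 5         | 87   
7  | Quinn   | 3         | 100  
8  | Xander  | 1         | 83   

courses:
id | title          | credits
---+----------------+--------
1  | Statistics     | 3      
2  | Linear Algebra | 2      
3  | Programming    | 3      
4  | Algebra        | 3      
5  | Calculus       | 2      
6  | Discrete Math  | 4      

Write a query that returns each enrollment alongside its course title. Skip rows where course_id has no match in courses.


INNER JOIN keeps only enrollments rows whose course_id matches an id in courses. Walk through each enrollment:
  - enrollment 1 (Wendy): course_id=1 -> matches Statistics
  - enrollment 2 (Iris): course_id=NULL, no match -> dropped
  - enrollment 3 (Dave): course_id=5 -> matches Calculus
  - enrollment 4 (Nate): course_id=2 -> matches Linear Algebra
  - enrollment 5 (George): course_id=3 -> matches Programming
  - enrollment 6 (Grace): course_id=5 -> matches Calculus
  - enrollment 7 (Quinn): course_id=3 -> matches Programming
  - enrollment 8 (Xander): course_id=1 -> matches Statistics
So 1 of 8 rows is dropped.

SQL:
SELECT a.student, b.title AS course
FROM enrollments a
INNER JOIN courses b ON a.course_id = b.id

Result:
student | course        
--------+---------------
Wendy   | Statistics    
Dave    | Calculus      
Nate    | Linear Algebra
George  | Programming   
Grace   | Calculus      
Quinn   | Programming   
Xander  | Statistics    


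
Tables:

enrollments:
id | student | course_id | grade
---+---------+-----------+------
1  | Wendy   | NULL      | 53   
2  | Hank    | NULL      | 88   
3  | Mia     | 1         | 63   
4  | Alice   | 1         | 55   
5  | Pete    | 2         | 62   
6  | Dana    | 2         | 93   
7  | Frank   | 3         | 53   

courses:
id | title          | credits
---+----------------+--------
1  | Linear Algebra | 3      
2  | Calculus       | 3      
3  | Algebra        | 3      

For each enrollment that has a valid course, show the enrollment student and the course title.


INNER JOIN keeps only enrollments rows whose course_id matches an id in courses. Walk through each enrollment:
  - enrollment 1 (Wendy): course_id=NULL, no match -> dropped
  - enrollment 2 (Hank): course_id=NULL, no match -> dropped
  - enrollment 3 (Mia): course_id=1 -> matches Linear Algebra
  - enrollment 4 (Alice): course_id=1 -> matches Linear Algebra
  - enrollment 5 (Pete): course_id=2 -> matches Calculus
  - enrollment 6 (Dana): course_id=2 -> matches Calculus
  - enrollment 7 (Frank): course_id=3 -> matches Algebra
So 2 of 7 rows are dropped.

SQL:
SELECT a.student, b.title AS course
FROM enrollments a
INNER JOIN courses b ON a.course_id = b.id

Result:
student | course        
--------+---------------
Mia     | Linear Algebra
Alice   | Linear Algebra
Pete    | Calculus      
Dana    | Calculus      
Frank   | Algebra       


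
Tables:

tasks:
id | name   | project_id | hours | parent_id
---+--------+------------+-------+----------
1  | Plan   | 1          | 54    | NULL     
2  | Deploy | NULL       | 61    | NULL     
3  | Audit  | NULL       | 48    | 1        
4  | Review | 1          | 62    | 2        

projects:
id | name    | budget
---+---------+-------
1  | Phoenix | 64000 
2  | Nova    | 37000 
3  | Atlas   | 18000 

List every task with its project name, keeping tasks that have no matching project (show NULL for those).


LEFT JOIN keeps every row from tasks (the left table); where project_id has no match in projects, the project columns become NULL. Walk through each task:
  - task 1 (Plan): project_id=1 -> matches Phoenix
  - task 2 (Deploy): project_id=NULL, no match -> kept with NULL
  - task 3 (Audit): project_id=NULL, no match -> kept with NULL
  - task 4 (Review): project_id=1 -> matches Phoenix
All 4 rows appear; 2 have NULL project.

SQL:
SELECT a.name, b.name AS project
FROM tasks a
LEFT JOIN projects b ON a.project_id = b.id

Result:
name   | project
-------+--------
Plan   | Phoenix
Deploy | NULL   
Audit  | NULL   
Review | Phoenix


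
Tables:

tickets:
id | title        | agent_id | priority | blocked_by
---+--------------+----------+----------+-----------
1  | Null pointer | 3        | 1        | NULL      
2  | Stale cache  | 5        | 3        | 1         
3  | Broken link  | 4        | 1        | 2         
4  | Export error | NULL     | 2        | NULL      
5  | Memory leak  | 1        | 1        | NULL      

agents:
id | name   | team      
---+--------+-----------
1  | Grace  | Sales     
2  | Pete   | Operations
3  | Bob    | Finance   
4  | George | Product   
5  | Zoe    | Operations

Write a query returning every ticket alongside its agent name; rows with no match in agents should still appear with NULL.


LEFT JOIN keeps every row from tickets (the left table); where agent_id has no match in agents, the agent columns become NULL. Walk through each ticket:
  - ticket 1 (Null pointer): agent_id=3 -> matches Bob
  - ticket 2 (Stale cache): agent_id=5 -> matches Zoe
  - ticket 3 (Broken link): agent_id=4 -> matches George
  - ticket 4 (Export error): agent_id=NULL, no match -> kept with NULL
  - ticket 5 (Memory leak): agent_id=1 -> matches Grace
All 5 rows appear; 1 has NULL agent.

SQL:
SELECT a.title, b.name AS agent
FROM tickets a
LEFT JOIN agents b ON a.agent_id = b.id

Result:
title        | agent 
-------------+-------
Null pointer | Bob   
Stale cache  | Zoe   
Broken link  | George
Export error | NULL  
Memory leak  | Grace 


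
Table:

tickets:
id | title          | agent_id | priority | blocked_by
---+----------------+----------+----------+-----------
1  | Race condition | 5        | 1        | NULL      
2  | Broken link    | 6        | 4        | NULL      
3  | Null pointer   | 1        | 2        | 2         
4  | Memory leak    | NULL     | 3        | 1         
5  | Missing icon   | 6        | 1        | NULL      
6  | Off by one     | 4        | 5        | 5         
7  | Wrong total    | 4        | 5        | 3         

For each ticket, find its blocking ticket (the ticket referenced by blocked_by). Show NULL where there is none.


This is a self-join: tickets is joined to a second copy of itself, matching each row's blocked_by to another row's id. Use LEFT JOIN so rows with blocked_by=NULL are kept.
  - ticket 1 (Race condition): blocked_by=NULL -> NULL
  - ticket 2 (Broken link): blocked_by=NULL -> NULL
  - ticket 3 (Null pointer): blocked_by=2 -> Broken link
  - ticket 4 (Memory leak): blocked_by=1 -> Race condition
  - ticket 5 (Missing icon): blocked_by=NULL -> NULL
  - ticket 6 (Off by one): blocked_by=5 -> Missing icon
  - ticket 7 (Wrong total): blocked_by=3 -> Null pointer

SQL:
SELECT a.title AS item, b.title AS blocked_by
FROM tickets a
LEFT JOIN tickets b ON a.blocked_by = b.id

Result:
item           | blocked_by    
---------------+---------------
Race condition | NULL          
Broken link    | NULL          
Null pointer   | Broken link   
Memory leak    | Race condition
Missing icon   | NULL          
Off by one     | Missing icon  
Wrong total    | Null pointer  


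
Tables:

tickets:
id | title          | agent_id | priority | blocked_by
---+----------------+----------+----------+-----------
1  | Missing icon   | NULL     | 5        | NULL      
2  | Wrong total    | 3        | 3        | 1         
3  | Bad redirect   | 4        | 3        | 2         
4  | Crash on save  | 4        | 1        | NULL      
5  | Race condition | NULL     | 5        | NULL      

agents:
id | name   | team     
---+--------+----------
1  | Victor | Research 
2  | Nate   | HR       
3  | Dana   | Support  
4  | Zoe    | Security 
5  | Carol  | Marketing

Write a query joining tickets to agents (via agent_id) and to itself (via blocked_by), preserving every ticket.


Two LEFT JOINs from the same base table tickets: one to agents via agent_id, one to tickets itself via blocked_by. Both are LEFT so every ticket is preserved.
Match against agents:
  - ticket 1 (Missing icon): agent_id=NULL, no match -> kept with NULL
  - ticket 2 (Wrong total): agent_id=3 -> matches Dana
  - ticket 3 (Bad redirect): agent_id=4 -> matches Zoe
  - ticket 4 (Crash on save): agent_id=4 -> matches Zoe
  - ticket 5 (Race condition): agent_id=NULL, no match -> kept with NULL
Match against tickets (self):
  - ticket 1 (Missing icon): blocked_by=NULL -> NULL
  - ticket 2 (Wrong total): blocked_by=1 -> Missing icon
  - ticket 3 (Bad redirect): blocked_by=2 -> Wrong total
  - ticket 4 (Crash on save): blocked_by=NULL -> NULL
  - ticket 5 (Race condition): blocked_by=NULL -> NULL

SQL:
SELECT a.title, b.name AS agent, c.title AS blocked_by
FROM tickets a
LEFT JOIN agents b ON a.agent_id = b.id
LEFT JOIN tickets c ON a.blocked_by = c.id

Result:
title          | agent | blocked_by  
---------------+-------+-------------
Missing icon   | NULL  | NULL        
Wrong total    | Dana  | Missing icon
Bad redirect   | Zoe   | Wrong total 
Crash on save  | Zoe   | NULL        
Race condition | NULL  | NULL        


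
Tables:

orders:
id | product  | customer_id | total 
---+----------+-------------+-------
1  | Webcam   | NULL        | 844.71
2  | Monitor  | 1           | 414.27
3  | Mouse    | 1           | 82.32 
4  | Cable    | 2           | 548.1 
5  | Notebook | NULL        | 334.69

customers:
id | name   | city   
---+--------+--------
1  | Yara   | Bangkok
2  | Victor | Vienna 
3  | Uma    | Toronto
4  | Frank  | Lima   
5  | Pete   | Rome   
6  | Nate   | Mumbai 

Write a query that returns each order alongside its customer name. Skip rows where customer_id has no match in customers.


INNER JOIN keeps only orders rows whose customer_id matches an id in customers. Walk through each order:
  - order 1 (Webcam): customer_id=NULL, no match -> dropped
  - order 2 (Monitor): customer_id=1 -> matches Yara
  - order 3 (Mouse): customer_id=1 -> matches Yara
  - order 4 (Cable): customer_id=2 -> matches Victor
  - order 5 (Notebook): customer_id=NULL, no match -> dropped
So 2 of 5 rows are dropped.

SQL:
SELECT a.product, b.name AS customer
FROM orders a
INNER JOIN customers b ON a.customer_id = b.id

Result:
product | customer
--------+---------
Monitor | Yara    
Mouse   | Yara    
Cable   | Victor  


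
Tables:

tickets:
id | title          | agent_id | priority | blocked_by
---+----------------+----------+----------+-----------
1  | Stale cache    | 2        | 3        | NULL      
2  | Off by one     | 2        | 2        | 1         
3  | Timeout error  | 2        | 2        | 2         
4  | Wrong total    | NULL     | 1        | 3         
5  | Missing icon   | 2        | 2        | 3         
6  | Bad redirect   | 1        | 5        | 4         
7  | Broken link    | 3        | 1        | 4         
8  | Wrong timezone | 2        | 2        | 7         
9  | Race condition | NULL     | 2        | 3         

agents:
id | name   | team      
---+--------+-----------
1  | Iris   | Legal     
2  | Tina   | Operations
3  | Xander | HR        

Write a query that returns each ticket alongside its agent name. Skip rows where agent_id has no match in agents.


INNER JOIN keeps only tickets rows whose agent_id matches an id in agents. Walk through each ticket:
  - ticket 1 (Stale cache): agent_id=2 -> matches Tina
  - ticket 2 (Off by one): agent_id=2 -> matches Tina
  - ticket 3 (Timeout error): agent_id=2 -> matches Tina
  - ticket 4 (Wrong total): agent_id=NULL, no match -> dropped
  - ticket 5 (Missing icon): agent_id=2 -> matches Tina
  - ticket 6 (Bad redirect): agent_id=1 -> matches Iris
  - ticket 7 (Broken link): agent_id=3 -> matches Xander
  - ticket 8 (Wrong timezone): agent_id=2 -> matches Tina
  - ticket 9 (Race condition): agent_id=NULL, no match -> dropped
So 2 of 9 rows are dropped.

SQL:
SELECT a.title, b.name AS agent
FROM tickets a
INNER JOIN agents b ON a.agent_id = b.id

Result:
title          | agent 
---------------+-------
Stale cache    | Tina  
Off by one     | Tina  
Timeout error  | Tina  
Missing icon   | Tina  
Bad redirect   | Iris  
Broken link    | Xander
Wrong timezone | Tina  
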